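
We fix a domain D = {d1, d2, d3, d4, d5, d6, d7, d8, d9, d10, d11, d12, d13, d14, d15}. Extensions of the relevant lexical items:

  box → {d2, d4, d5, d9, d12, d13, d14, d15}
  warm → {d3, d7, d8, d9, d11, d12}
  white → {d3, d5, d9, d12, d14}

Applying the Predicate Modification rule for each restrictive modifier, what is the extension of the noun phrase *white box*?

⟦box⟧ = {d2, d4, d5, d9, d12, d13, d14, d15}
… ∩ ⟦white⟧ = {d2, d4, d5, d9, d12, d13, d14, d15} ∩ {d3, d5, d9, d12, d14} = {d5, d9, d12, d14}
So ⟦white box⟧ = {d5, d9, d12, d14}.

{d5, d9, d12, d14}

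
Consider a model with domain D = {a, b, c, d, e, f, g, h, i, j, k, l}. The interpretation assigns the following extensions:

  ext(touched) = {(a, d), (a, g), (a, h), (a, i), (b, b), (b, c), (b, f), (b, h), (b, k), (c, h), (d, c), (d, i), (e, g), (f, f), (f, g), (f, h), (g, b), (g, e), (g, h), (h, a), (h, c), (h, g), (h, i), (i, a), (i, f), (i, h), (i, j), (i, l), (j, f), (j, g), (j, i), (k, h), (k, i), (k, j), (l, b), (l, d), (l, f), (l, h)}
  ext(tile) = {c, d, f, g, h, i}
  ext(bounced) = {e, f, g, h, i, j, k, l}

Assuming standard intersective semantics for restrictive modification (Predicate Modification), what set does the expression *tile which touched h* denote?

⟦which touched h⟧ = {x : ⟨x, h⟩ ∈ ⟦touched⟧} = {a, b, c, f, g, i, k, l}
⟦tile⟧ = {c, d, f, g, h, i}
… ∩ ⟦which touched h⟧ = {c, d, f, g, h, i} ∩ {a, b, c, f, g, i, k, l} = {c, f, g, i}
So ⟦tile which touched h⟧ = {c, f, g, i}.

{c, f, g, i}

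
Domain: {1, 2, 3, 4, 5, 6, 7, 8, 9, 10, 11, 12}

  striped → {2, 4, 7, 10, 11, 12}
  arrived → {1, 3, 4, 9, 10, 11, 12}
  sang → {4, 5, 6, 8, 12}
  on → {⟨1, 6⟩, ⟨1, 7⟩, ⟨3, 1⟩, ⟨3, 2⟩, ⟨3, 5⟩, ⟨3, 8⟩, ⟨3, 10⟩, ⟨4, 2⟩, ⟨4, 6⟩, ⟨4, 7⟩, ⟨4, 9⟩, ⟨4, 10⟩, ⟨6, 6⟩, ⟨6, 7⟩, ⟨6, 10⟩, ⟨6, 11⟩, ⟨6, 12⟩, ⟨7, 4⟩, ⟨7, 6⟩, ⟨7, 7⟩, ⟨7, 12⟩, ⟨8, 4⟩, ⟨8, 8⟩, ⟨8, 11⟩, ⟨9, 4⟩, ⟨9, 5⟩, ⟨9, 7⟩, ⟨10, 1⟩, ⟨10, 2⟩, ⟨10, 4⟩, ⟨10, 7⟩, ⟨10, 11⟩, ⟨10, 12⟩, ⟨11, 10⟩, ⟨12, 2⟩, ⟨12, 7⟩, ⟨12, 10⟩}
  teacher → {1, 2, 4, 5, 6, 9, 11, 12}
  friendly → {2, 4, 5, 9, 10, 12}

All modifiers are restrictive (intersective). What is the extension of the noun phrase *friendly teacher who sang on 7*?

{4, 12}

⟦who sang⟧ = ⟦sang⟧ = {4, 5, 6, 8, 12}
⟦on 7⟧ = {x : ⟨x, 7⟩ ∈ ⟦on⟧} = {1, 4, 6, 7, 9, 10, 12}
⟦teacher⟧ = {1, 2, 4, 5, 6, 9, 11, 12}
… ∩ ⟦who sang⟧ = {1, 2, 4, 5, 6, 9, 11, 12} ∩ {4, 5, 6, 8, 12} = {4, 5, 6, 12}
… ∩ ⟦on 7⟧ = {4, 5, 6, 12} ∩ {1, 4, 6, 7, 9, 10, 12} = {4, 6, 12}
… ∩ ⟦friendly⟧ = {4, 6, 12} ∩ {2, 4, 5, 9, 10, 12} = {4, 12}
So ⟦friendly teacher who sang on 7⟧ = {4, 12}.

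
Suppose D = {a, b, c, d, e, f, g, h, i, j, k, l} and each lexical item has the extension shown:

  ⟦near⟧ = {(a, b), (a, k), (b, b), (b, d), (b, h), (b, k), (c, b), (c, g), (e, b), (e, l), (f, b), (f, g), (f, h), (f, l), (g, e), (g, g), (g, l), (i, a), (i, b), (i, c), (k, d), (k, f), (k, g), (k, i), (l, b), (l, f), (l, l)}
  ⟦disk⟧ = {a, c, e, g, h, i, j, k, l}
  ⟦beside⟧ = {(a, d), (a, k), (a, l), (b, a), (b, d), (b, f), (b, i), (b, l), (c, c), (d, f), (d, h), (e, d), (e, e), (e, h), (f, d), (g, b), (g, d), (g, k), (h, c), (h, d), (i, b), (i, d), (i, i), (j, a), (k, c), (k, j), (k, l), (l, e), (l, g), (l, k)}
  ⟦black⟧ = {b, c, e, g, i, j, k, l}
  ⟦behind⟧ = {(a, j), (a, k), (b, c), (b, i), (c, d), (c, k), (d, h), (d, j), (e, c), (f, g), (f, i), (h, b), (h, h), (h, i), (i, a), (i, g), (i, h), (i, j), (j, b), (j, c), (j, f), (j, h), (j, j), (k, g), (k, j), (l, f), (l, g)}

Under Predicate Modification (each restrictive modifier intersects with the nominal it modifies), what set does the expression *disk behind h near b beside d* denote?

⟦behind h⟧ = {x : ⟨x, h⟩ ∈ ⟦behind⟧} = {d, h, i, j}
⟦near b⟧ = {x : ⟨x, b⟩ ∈ ⟦near⟧} = {a, b, c, e, f, i, l}
⟦beside d⟧ = {x : ⟨x, d⟩ ∈ ⟦beside⟧} = {a, b, e, f, g, h, i}
⟦disk⟧ = {a, c, e, g, h, i, j, k, l}
… ∩ ⟦behind h⟧ = {a, c, e, g, h, i, j, k, l} ∩ {d, h, i, j} = {h, i, j}
… ∩ ⟦near b⟧ = {h, i, j} ∩ {a, b, c, e, f, i, l} = {i}
… ∩ ⟦beside d⟧ = {i} ∩ {a, b, e, f, g, h, i} = {i}
So ⟦disk behind h near b beside d⟧ = {i}.

{i}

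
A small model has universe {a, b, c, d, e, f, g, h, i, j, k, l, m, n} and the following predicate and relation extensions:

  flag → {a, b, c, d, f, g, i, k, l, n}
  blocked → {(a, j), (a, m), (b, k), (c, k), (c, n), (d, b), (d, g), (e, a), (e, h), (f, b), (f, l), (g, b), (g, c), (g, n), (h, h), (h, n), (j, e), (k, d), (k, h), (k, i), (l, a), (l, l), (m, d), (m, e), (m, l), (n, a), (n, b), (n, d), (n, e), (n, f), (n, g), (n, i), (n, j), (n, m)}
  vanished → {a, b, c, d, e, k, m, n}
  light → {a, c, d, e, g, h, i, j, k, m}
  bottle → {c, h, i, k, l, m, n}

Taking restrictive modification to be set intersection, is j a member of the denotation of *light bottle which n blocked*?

no

⟦which n blocked⟧ = {x : ⟨n, x⟩ ∈ ⟦blocked⟧} = {a, b, d, e, f, g, i, j, m}
⟦bottle⟧ = {c, h, i, k, l, m, n}
… ∩ ⟦which n blocked⟧ = {c, h, i, k, l, m, n} ∩ {a, b, d, e, f, g, i, j, m} = {i, m}
… ∩ ⟦light⟧ = {i, m} ∩ {a, c, d, e, g, h, i, j, k, m} = {i, m}
⟦light bottle which n blocked⟧ = {i, m}; j ∉ this set.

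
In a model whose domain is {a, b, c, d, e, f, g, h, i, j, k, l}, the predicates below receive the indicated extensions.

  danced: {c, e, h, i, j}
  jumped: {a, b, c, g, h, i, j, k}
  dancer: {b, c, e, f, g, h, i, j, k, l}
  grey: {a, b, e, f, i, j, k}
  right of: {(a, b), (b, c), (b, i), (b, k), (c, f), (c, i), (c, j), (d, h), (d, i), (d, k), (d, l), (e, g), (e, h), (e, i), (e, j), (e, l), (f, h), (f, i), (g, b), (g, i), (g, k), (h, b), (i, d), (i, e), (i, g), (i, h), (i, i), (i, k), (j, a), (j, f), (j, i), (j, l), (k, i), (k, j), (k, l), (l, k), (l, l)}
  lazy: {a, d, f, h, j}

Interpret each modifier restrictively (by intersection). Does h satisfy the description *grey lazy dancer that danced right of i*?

no

⟦that danced⟧ = ⟦danced⟧ = {c, e, h, i, j}
⟦right of i⟧ = {x : ⟨x, i⟩ ∈ ⟦right of⟧} = {b, c, d, e, f, g, i, j, k}
⟦dancer⟧ = {b, c, e, f, g, h, i, j, k, l}
… ∩ ⟦that danced⟧ = {b, c, e, f, g, h, i, j, k, l} ∩ {c, e, h, i, j} = {c, e, h, i, j}
… ∩ ⟦right of i⟧ = {c, e, h, i, j} ∩ {b, c, d, e, f, g, i, j, k} = {c, e, i, j}
… ∩ ⟦grey⟧ = {c, e, i, j} ∩ {a, b, e, f, i, j, k} = {e, i, j}
… ∩ ⟦lazy⟧ = {e, i, j} ∩ {a, d, f, h, j} = {j}
⟦grey lazy dancer that danced right of i⟧ = {j}; h ∉ this set.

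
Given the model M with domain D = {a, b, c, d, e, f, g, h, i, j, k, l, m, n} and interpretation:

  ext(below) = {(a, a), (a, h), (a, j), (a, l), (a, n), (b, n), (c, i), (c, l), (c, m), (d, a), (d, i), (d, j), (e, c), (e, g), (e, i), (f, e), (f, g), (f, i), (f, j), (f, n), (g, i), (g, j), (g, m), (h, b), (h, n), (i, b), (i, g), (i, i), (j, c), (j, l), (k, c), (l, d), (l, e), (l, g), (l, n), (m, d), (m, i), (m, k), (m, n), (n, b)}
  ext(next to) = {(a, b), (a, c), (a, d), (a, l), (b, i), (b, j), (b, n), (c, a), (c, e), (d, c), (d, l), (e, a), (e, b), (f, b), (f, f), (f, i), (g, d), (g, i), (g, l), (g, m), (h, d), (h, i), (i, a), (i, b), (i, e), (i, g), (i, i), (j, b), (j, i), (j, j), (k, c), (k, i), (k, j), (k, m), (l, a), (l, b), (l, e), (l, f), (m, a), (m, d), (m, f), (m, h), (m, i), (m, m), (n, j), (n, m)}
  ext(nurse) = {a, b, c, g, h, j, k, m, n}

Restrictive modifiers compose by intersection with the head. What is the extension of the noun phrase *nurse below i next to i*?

{g, m}

⟦below i⟧ = {x : ⟨x, i⟩ ∈ ⟦below⟧} = {c, d, e, f, g, i, m}
⟦next to i⟧ = {x : ⟨x, i⟩ ∈ ⟦next to⟧} = {b, f, g, h, i, j, k, m}
⟦nurse⟧ = {a, b, c, g, h, j, k, m, n}
… ∩ ⟦below i⟧ = {a, b, c, g, h, j, k, m, n} ∩ {c, d, e, f, g, i, m} = {c, g, m}
… ∩ ⟦next to i⟧ = {c, g, m} ∩ {b, f, g, h, i, j, k, m} = {g, m}
So ⟦nurse below i next to i⟧ = {g, m}.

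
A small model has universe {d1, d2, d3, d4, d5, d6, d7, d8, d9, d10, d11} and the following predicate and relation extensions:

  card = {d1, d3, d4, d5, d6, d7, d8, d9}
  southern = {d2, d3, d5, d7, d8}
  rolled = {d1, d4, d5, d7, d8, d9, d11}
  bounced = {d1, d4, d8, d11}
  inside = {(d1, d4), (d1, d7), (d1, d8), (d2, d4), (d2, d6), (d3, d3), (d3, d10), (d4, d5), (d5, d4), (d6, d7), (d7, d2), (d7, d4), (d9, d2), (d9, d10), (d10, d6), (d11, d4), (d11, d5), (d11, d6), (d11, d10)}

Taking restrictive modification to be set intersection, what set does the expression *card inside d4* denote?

⟦inside d4⟧ = {x : ⟨x, d4⟩ ∈ ⟦inside⟧} = {d1, d2, d5, d7, d11}
⟦card⟧ = {d1, d3, d4, d5, d6, d7, d8, d9}
… ∩ ⟦inside d4⟧ = {d1, d3, d4, d5, d6, d7, d8, d9} ∩ {d1, d2, d5, d7, d11} = {d1, d5, d7}
So ⟦card inside d4⟧ = {d1, d5, d7}.

{d1, d5, d7}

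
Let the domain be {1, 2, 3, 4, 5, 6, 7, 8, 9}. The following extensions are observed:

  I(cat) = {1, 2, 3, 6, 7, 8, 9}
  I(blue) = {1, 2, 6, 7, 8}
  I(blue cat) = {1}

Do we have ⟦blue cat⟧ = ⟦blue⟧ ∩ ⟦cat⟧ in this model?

no

⟦blue⟧ ∩ ⟦cat⟧ = {1, 2, 6, 7, 8} ∩ {1, 2, 3, 6, 7, 8, 9} = {1, 2, 6, 7, 8}
Observed ⟦blue cat⟧ = {1}.
These differ, so the modifier is not intersective in this model.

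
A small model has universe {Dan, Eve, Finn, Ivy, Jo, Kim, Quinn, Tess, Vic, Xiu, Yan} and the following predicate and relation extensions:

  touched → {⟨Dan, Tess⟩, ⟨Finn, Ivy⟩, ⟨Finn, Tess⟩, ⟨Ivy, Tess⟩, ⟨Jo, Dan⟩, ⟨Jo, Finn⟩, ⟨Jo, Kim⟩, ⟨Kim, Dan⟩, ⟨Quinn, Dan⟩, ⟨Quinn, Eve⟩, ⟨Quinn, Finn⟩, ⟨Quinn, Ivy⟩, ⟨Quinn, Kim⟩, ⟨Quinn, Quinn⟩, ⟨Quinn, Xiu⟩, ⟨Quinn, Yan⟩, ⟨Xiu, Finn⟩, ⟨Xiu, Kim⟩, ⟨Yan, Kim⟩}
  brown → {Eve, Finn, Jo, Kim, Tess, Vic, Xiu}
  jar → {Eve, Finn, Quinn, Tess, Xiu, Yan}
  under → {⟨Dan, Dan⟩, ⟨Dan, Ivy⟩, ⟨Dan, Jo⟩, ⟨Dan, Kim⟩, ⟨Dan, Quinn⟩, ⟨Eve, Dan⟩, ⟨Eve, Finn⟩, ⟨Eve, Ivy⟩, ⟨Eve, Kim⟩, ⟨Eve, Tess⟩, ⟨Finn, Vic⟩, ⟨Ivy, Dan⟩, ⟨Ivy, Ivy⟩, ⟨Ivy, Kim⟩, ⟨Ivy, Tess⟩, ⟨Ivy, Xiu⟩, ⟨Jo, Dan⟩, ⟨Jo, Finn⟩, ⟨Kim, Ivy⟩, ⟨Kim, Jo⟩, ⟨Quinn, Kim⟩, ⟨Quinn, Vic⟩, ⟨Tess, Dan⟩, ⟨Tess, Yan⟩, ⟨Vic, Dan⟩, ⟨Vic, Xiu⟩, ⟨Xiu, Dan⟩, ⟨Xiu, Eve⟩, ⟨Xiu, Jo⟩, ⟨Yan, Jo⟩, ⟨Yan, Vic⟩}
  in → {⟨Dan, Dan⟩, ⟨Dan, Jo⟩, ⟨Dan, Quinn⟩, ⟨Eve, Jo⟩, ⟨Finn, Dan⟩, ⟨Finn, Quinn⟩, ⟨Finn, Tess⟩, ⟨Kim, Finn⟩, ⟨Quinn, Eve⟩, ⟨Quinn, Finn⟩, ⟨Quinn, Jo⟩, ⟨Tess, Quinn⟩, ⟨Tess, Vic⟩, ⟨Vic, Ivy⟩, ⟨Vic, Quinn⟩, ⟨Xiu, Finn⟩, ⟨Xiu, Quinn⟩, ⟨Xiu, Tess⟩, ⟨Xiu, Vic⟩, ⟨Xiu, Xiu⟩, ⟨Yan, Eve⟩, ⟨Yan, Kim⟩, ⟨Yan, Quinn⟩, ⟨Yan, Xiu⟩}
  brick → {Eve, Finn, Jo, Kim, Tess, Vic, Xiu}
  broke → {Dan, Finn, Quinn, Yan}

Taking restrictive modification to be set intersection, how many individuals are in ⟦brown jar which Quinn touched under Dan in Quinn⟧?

⟦which Quinn touched⟧ = {x : ⟨Quinn, x⟩ ∈ ⟦touched⟧} = {Dan, Eve, Finn, Ivy, Kim, Quinn, Xiu, Yan}
⟦under Dan⟧ = {x : ⟨x, Dan⟩ ∈ ⟦under⟧} = {Dan, Eve, Ivy, Jo, Tess, Vic, Xiu}
⟦in Quinn⟧ = {x : ⟨x, Quinn⟩ ∈ ⟦in⟧} = {Dan, Finn, Tess, Vic, Xiu, Yan}
⟦jar⟧ = {Eve, Finn, Quinn, Tess, Xiu, Yan}
… ∩ ⟦which Quinn touched⟧ = {Eve, Finn, Quinn, Tess, Xiu, Yan} ∩ {Dan, Eve, Finn, Ivy, Kim, Quinn, Xiu, Yan} = {Eve, Finn, Quinn, Xiu, Yan}
… ∩ ⟦under Dan⟧ = {Eve, Finn, Quinn, Xiu, Yan} ∩ {Dan, Eve, Ivy, Jo, Tess, Vic, Xiu} = {Eve, Xiu}
… ∩ ⟦in Quinn⟧ = {Eve, Xiu} ∩ {Dan, Finn, Tess, Vic, Xiu, Yan} = {Xiu}
… ∩ ⟦brown⟧ = {Xiu} ∩ {Eve, Finn, Jo, Kim, Tess, Vic, Xiu} = {Xiu}
⟦brown jar which Quinn touched under Dan in Quinn⟧ = {Xiu}, so the cardinality is 1.

1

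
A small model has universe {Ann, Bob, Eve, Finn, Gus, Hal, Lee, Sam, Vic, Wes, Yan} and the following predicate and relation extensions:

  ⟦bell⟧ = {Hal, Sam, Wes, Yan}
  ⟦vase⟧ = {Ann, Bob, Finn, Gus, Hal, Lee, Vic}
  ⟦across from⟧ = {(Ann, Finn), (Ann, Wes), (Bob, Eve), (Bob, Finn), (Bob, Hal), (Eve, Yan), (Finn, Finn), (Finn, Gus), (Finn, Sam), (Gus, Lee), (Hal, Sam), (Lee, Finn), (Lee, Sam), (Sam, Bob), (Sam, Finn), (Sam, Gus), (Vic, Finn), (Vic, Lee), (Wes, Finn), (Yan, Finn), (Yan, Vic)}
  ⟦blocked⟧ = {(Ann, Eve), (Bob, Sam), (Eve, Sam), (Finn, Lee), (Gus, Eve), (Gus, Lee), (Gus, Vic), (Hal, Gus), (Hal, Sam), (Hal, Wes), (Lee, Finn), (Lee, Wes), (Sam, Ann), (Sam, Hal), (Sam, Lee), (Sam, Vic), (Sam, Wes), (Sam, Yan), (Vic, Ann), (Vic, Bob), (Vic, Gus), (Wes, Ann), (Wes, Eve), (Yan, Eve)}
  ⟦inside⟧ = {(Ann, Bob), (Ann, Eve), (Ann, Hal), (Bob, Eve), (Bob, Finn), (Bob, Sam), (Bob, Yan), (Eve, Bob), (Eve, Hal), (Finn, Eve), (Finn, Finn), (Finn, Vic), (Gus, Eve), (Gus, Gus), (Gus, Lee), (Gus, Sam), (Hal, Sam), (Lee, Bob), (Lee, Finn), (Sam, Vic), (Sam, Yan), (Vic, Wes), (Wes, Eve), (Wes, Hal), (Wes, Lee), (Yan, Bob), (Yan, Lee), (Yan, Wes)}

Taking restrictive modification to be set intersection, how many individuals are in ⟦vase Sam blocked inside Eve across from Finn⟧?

⟦Sam blocked⟧ = {x : ⟨Sam, x⟩ ∈ ⟦blocked⟧} = {Ann, Hal, Lee, Vic, Wes, Yan}
⟦inside Eve⟧ = {x : ⟨x, Eve⟩ ∈ ⟦inside⟧} = {Ann, Bob, Finn, Gus, Wes}
⟦across from Finn⟧ = {x : ⟨x, Finn⟩ ∈ ⟦across from⟧} = {Ann, Bob, Finn, Lee, Sam, Vic, Wes, Yan}
⟦vase⟧ = {Ann, Bob, Finn, Gus, Hal, Lee, Vic}
… ∩ ⟦Sam blocked⟧ = {Ann, Bob, Finn, Gus, Hal, Lee, Vic} ∩ {Ann, Hal, Lee, Vic, Wes, Yan} = {Ann, Hal, Lee, Vic}
… ∩ ⟦inside Eve⟧ = {Ann, Hal, Lee, Vic} ∩ {Ann, Bob, Finn, Gus, Wes} = {Ann}
… ∩ ⟦across from Finn⟧ = {Ann} ∩ {Ann, Bob, Finn, Lee, Sam, Vic, Wes, Yan} = {Ann}
⟦vase Sam blocked inside Eve across from Finn⟧ = {Ann}, so the cardinality is 1.

1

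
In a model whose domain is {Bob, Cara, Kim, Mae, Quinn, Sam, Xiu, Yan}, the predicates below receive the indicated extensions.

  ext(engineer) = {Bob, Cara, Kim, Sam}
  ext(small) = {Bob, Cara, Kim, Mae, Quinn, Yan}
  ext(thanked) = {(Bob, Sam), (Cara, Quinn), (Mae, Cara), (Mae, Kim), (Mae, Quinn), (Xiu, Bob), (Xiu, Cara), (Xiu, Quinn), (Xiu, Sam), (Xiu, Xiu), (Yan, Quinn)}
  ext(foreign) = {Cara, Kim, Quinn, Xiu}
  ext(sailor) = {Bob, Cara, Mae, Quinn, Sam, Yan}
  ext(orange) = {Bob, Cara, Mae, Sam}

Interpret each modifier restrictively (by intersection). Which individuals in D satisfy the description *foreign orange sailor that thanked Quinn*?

{Cara}

⟦that thanked Quinn⟧ = {x : ⟨x, Quinn⟩ ∈ ⟦thanked⟧} = {Cara, Mae, Xiu, Yan}
⟦sailor⟧ = {Bob, Cara, Mae, Quinn, Sam, Yan}
… ∩ ⟦that thanked Quinn⟧ = {Bob, Cara, Mae, Quinn, Sam, Yan} ∩ {Cara, Mae, Xiu, Yan} = {Cara, Mae, Yan}
… ∩ ⟦foreign⟧ = {Cara, Mae, Yan} ∩ {Cara, Kim, Quinn, Xiu} = {Cara}
… ∩ ⟦orange⟧ = {Cara} ∩ {Bob, Cara, Mae, Sam} = {Cara}
So ⟦foreign orange sailor that thanked Quinn⟧ = {Cara}.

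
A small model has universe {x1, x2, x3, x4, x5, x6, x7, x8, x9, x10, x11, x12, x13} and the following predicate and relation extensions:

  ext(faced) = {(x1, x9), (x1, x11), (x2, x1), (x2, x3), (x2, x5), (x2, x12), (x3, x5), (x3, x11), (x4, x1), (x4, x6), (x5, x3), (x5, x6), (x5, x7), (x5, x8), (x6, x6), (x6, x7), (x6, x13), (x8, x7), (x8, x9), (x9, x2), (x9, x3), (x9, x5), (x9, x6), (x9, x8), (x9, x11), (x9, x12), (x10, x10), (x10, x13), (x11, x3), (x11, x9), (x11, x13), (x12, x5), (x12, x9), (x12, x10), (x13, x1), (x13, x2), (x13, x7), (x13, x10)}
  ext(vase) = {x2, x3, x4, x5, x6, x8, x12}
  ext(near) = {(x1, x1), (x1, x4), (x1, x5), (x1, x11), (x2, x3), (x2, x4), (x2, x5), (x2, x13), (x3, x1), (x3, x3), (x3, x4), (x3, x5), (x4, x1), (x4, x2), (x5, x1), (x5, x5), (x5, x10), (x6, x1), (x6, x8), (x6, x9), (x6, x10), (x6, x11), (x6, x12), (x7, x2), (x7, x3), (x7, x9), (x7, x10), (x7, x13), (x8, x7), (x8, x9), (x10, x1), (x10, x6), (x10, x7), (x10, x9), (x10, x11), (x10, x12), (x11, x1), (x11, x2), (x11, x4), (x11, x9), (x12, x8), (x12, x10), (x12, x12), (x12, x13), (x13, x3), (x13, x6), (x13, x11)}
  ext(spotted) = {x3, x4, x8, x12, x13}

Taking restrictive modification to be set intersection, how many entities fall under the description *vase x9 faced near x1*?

⟦x9 faced⟧ = {x : ⟨x9, x⟩ ∈ ⟦faced⟧} = {x2, x3, x5, x6, x8, x11, x12}
⟦near x1⟧ = {x : ⟨x, x1⟩ ∈ ⟦near⟧} = {x1, x3, x4, x5, x6, x10, x11}
⟦vase⟧ = {x2, x3, x4, x5, x6, x8, x12}
… ∩ ⟦x9 faced⟧ = {x2, x3, x4, x5, x6, x8, x12} ∩ {x2, x3, x5, x6, x8, x11, x12} = {x2, x3, x5, x6, x8, x12}
… ∩ ⟦near x1⟧ = {x2, x3, x5, x6, x8, x12} ∩ {x1, x3, x4, x5, x6, x10, x11} = {x3, x5, x6}
⟦vase x9 faced near x1⟧ = {x3, x5, x6}, so the cardinality is 3.

3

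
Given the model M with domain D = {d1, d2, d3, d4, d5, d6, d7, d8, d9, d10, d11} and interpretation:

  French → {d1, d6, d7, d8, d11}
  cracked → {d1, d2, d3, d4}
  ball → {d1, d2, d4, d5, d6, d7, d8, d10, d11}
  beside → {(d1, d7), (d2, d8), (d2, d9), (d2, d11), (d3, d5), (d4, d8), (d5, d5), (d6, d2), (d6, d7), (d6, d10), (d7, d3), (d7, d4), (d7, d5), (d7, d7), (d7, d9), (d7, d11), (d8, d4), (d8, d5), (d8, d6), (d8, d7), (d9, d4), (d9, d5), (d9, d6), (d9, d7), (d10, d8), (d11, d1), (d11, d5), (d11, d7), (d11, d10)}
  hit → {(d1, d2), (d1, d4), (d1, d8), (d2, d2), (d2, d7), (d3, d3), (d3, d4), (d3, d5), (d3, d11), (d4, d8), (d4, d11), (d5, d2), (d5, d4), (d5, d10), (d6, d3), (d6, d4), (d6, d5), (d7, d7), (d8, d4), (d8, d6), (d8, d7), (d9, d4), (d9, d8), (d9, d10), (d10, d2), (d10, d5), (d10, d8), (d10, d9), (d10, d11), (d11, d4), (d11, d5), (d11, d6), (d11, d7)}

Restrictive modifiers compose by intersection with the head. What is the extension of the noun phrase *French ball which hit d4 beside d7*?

⟦which hit d4⟧ = {x : ⟨x, d4⟩ ∈ ⟦hit⟧} = {d1, d3, d5, d6, d8, d9, d11}
⟦beside d7⟧ = {x : ⟨x, d7⟩ ∈ ⟦beside⟧} = {d1, d6, d7, d8, d9, d11}
⟦ball⟧ = {d1, d2, d4, d5, d6, d7, d8, d10, d11}
… ∩ ⟦which hit d4⟧ = {d1, d2, d4, d5, d6, d7, d8, d10, d11} ∩ {d1, d3, d5, d6, d8, d9, d11} = {d1, d5, d6, d8, d11}
… ∩ ⟦beside d7⟧ = {d1, d5, d6, d8, d11} ∩ {d1, d6, d7, d8, d9, d11} = {d1, d6, d8, d11}
… ∩ ⟦French⟧ = {d1, d6, d8, d11} ∩ {d1, d6, d7, d8, d11} = {d1, d6, d8, d11}
So ⟦French ball which hit d4 beside d7⟧ = {d1, d6, d8, d11}.

{d1, d6, d8, d11}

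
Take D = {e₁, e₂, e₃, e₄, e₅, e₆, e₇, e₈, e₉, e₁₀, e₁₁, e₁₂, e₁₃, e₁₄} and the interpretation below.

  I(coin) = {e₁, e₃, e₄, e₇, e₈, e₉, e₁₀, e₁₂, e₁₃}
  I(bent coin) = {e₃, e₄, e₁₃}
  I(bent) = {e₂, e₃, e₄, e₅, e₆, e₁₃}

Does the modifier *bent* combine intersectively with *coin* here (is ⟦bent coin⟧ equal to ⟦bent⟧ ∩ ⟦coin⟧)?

⟦bent⟧ ∩ ⟦coin⟧ = {e₂, e₃, e₄, e₅, e₆, e₁₃} ∩ {e₁, e₃, e₄, e₇, e₈, e₉, e₁₀, e₁₂, e₁₃} = {e₃, e₄, e₁₃}
Observed ⟦bent coin⟧ = {e₃, e₄, e₁₃}.
These coincide, so the modifier is intersective here.

yes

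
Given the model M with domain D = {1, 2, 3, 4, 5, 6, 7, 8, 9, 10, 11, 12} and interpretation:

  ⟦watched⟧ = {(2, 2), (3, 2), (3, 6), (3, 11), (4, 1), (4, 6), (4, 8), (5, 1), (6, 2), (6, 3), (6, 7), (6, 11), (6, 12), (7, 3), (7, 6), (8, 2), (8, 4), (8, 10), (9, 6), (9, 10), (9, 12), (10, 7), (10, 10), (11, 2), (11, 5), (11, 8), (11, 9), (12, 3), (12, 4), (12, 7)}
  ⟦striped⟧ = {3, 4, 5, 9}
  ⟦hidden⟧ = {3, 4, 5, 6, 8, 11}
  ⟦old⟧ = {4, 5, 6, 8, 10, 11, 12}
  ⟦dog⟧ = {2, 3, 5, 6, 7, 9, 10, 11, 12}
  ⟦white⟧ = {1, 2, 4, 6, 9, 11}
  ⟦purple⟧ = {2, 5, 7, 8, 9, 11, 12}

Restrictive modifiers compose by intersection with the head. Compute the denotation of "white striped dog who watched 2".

⟦who watched 2⟧ = {x : ⟨x, 2⟩ ∈ ⟦watched⟧} = {2, 3, 6, 8, 11}
⟦dog⟧ = {2, 3, 5, 6, 7, 9, 10, 11, 12}
… ∩ ⟦who watched 2⟧ = {2, 3, 5, 6, 7, 9, 10, 11, 12} ∩ {2, 3, 6, 8, 11} = {2, 3, 6, 11}
… ∩ ⟦white⟧ = {2, 3, 6, 11} ∩ {1, 2, 4, 6, 9, 11} = {2, 6, 11}
… ∩ ⟦striped⟧ = {2, 6, 11} ∩ {3, 4, 5, 9} = ∅
So ⟦white striped dog who watched 2⟧ = { }.

{ }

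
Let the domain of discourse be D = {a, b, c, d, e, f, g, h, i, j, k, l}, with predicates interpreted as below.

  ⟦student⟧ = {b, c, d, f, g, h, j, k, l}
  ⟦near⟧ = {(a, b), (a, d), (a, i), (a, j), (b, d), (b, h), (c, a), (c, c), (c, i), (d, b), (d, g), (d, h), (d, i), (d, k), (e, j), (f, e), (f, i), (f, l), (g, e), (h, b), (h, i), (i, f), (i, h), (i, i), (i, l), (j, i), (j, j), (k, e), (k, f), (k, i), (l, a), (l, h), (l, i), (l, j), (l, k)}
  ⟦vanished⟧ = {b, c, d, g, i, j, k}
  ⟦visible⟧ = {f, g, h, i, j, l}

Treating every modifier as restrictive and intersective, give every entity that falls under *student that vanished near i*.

{c, d, j, k}

⟦that vanished⟧ = ⟦vanished⟧ = {b, c, d, g, i, j, k}
⟦near i⟧ = {x : ⟨x, i⟩ ∈ ⟦near⟧} = {a, c, d, f, h, i, j, k, l}
⟦student⟧ = {b, c, d, f, g, h, j, k, l}
… ∩ ⟦that vanished⟧ = {b, c, d, f, g, h, j, k, l} ∩ {b, c, d, g, i, j, k} = {b, c, d, g, j, k}
… ∩ ⟦near i⟧ = {b, c, d, g, j, k} ∩ {a, c, d, f, h, i, j, k, l} = {c, d, j, k}
So ⟦student that vanished near i⟧ = {c, d, j, k}.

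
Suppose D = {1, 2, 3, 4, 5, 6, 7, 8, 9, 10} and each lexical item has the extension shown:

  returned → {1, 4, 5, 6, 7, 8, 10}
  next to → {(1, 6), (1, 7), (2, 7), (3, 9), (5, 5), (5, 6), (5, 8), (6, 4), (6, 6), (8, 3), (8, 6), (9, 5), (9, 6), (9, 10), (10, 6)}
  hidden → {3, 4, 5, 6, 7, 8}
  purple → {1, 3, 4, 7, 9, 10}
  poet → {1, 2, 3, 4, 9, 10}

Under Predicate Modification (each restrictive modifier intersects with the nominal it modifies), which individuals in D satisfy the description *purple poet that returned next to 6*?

{1, 10}

⟦that returned⟧ = ⟦returned⟧ = {1, 4, 5, 6, 7, 8, 10}
⟦next to 6⟧ = {x : ⟨x, 6⟩ ∈ ⟦next to⟧} = {1, 5, 6, 8, 9, 10}
⟦poet⟧ = {1, 2, 3, 4, 9, 10}
… ∩ ⟦that returned⟧ = {1, 2, 3, 4, 9, 10} ∩ {1, 4, 5, 6, 7, 8, 10} = {1, 4, 10}
… ∩ ⟦next to 6⟧ = {1, 4, 10} ∩ {1, 5, 6, 8, 9, 10} = {1, 10}
… ∩ ⟦purple⟧ = {1, 10} ∩ {1, 3, 4, 7, 9, 10} = {1, 10}
So ⟦purple poet that returned next to 6⟧ = {1, 10}.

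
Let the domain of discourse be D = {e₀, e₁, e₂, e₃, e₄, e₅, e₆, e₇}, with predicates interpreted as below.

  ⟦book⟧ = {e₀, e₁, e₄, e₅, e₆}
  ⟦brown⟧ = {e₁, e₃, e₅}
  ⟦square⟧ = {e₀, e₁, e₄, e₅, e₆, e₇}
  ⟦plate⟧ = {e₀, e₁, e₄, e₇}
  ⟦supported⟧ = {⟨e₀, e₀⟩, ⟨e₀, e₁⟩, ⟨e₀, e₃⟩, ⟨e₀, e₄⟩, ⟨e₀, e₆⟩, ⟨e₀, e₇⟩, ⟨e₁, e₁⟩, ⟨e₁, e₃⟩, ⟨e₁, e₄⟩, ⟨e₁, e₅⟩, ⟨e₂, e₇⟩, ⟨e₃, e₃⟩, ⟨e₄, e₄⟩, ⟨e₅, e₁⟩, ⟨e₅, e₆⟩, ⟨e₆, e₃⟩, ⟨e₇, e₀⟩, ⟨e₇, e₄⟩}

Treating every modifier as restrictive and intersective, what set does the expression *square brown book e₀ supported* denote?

⟦e₀ supported⟧ = {x : ⟨e₀, x⟩ ∈ ⟦supported⟧} = {e₀, e₁, e₃, e₄, e₆, e₇}
⟦book⟧ = {e₀, e₁, e₄, e₅, e₆}
… ∩ ⟦e₀ supported⟧ = {e₀, e₁, e₄, e₅, e₆} ∩ {e₀, e₁, e₃, e₄, e₆, e₇} = {e₀, e₁, e₄, e₆}
… ∩ ⟦square⟧ = {e₀, e₁, e₄, e₆} ∩ {e₀, e₁, e₄, e₅, e₆, e₇} = {e₀, e₁, e₄, e₆}
… ∩ ⟦brown⟧ = {e₀, e₁, e₄, e₆} ∩ {e₁, e₃, e₅} = {e₁}
So ⟦square brown book e₀ supported⟧ = {e₁}.

{e₁}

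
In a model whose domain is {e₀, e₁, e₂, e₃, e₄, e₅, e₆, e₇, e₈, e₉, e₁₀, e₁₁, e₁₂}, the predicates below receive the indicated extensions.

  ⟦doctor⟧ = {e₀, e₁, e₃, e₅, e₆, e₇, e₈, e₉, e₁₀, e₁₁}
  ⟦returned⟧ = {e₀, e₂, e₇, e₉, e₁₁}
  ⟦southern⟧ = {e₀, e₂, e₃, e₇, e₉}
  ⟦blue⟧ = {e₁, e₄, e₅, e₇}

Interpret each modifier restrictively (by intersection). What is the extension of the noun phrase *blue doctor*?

⟦doctor⟧ = {e₀, e₁, e₃, e₅, e₆, e₇, e₈, e₉, e₁₀, e₁₁}
… ∩ ⟦blue⟧ = {e₀, e₁, e₃, e₅, e₆, e₇, e₈, e₉, e₁₀, e₁₁} ∩ {e₁, e₄, e₅, e₇} = {e₁, e₅, e₇}
So ⟦blue doctor⟧ = {e₁, e₅, e₇}.

{e₁, e₅, e₇}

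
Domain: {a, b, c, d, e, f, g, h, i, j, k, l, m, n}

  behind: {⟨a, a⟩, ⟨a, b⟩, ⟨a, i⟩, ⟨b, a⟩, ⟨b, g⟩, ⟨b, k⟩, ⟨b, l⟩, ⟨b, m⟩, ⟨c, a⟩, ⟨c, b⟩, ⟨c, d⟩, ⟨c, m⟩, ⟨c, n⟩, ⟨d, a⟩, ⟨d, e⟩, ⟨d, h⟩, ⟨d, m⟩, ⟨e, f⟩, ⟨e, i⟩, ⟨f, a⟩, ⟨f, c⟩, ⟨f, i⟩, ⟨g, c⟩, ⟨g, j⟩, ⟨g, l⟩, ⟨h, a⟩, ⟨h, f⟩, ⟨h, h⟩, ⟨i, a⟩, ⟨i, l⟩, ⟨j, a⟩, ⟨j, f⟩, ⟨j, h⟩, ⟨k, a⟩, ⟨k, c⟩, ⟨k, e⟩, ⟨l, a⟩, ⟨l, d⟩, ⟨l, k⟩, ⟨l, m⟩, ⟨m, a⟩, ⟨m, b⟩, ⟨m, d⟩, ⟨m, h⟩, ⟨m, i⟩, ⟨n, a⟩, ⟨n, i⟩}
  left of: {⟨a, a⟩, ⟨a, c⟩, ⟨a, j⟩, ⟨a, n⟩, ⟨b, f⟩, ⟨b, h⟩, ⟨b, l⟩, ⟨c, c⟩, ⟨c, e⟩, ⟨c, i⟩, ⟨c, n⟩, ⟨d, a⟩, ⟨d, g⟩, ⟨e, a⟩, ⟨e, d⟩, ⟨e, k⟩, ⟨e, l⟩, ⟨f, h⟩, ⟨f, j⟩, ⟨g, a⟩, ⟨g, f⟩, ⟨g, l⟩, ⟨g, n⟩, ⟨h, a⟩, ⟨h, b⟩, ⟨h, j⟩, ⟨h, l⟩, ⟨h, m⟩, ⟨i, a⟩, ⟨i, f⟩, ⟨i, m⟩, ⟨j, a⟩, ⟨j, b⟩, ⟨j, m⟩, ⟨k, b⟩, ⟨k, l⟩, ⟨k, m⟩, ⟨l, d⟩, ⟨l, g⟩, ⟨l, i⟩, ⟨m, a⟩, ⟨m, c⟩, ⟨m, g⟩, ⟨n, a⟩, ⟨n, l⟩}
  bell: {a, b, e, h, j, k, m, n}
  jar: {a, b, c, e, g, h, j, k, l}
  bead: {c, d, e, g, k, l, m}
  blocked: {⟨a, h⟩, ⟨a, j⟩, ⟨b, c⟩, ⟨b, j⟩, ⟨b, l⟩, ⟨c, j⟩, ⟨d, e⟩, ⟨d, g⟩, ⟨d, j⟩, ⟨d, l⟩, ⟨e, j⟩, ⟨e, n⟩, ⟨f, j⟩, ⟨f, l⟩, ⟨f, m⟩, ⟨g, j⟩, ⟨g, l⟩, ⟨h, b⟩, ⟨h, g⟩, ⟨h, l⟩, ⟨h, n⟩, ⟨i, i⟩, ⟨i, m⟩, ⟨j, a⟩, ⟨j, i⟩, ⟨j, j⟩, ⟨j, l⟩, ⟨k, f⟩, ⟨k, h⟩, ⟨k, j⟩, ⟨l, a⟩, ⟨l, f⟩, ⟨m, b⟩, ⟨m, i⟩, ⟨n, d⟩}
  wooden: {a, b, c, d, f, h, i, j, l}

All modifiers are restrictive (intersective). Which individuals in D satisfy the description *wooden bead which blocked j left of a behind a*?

⟦which blocked j⟧ = {x : ⟨x, j⟩ ∈ ⟦blocked⟧} = {a, b, c, d, e, f, g, j, k}
⟦left of a⟧ = {x : ⟨x, a⟩ ∈ ⟦left of⟧} = {a, d, e, g, h, i, j, m, n}
⟦behind a⟧ = {x : ⟨x, a⟩ ∈ ⟦behind⟧} = {a, b, c, d, f, h, i, j, k, l, m, n}
⟦bead⟧ = {c, d, e, g, k, l, m}
… ∩ ⟦which blocked j⟧ = {c, d, e, g, k, l, m} ∩ {a, b, c, d, e, f, g, j, k} = {c, d, e, g, k}
… ∩ ⟦left of a⟧ = {c, d, e, g, k} ∩ {a, d, e, g, h, i, j, m, n} = {d, e, g}
… ∩ ⟦behind a⟧ = {d, e, g} ∩ {a, b, c, d, f, h, i, j, k, l, m, n} = {d}
… ∩ ⟦wooden⟧ = {d} ∩ {a, b, c, d, f, h, i, j, l} = {d}
So ⟦wooden bead which blocked j left of a behind a⟧ = {d}.

{d}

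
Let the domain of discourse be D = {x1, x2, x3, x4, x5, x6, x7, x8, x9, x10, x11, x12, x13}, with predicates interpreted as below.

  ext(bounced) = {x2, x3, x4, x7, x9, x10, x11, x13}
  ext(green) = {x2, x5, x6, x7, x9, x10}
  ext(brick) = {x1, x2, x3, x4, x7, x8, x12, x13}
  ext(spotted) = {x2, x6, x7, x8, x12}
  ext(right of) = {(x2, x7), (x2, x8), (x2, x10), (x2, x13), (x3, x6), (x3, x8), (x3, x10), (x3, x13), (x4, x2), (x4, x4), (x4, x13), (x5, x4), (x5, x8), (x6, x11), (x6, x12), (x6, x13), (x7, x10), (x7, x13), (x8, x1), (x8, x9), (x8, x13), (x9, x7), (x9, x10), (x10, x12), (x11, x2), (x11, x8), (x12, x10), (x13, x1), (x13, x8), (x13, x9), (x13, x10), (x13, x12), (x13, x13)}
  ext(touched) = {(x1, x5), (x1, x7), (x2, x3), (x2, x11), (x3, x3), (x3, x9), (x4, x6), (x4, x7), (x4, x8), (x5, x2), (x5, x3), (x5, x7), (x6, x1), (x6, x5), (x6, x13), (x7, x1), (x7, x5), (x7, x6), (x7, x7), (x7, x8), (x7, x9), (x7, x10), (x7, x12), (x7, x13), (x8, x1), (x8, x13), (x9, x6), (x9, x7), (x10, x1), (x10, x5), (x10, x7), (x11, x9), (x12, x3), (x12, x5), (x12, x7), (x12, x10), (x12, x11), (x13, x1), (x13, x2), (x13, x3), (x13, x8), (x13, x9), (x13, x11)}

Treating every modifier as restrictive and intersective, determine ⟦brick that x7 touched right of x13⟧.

{x7, x8, x13}

⟦that x7 touched⟧ = {x : ⟨x7, x⟩ ∈ ⟦touched⟧} = {x1, x5, x6, x7, x8, x9, x10, x12, x13}
⟦right of x13⟧ = {x : ⟨x, x13⟩ ∈ ⟦right of⟧} = {x2, x3, x4, x6, x7, x8, x13}
⟦brick⟧ = {x1, x2, x3, x4, x7, x8, x12, x13}
… ∩ ⟦that x7 touched⟧ = {x1, x2, x3, x4, x7, x8, x12, x13} ∩ {x1, x5, x6, x7, x8, x9, x10, x12, x13} = {x1, x7, x8, x12, x13}
… ∩ ⟦right of x13⟧ = {x1, x7, x8, x12, x13} ∩ {x2, x3, x4, x6, x7, x8, x13} = {x7, x8, x13}
So ⟦brick that x7 touched right of x13⟧ = {x7, x8, x13}.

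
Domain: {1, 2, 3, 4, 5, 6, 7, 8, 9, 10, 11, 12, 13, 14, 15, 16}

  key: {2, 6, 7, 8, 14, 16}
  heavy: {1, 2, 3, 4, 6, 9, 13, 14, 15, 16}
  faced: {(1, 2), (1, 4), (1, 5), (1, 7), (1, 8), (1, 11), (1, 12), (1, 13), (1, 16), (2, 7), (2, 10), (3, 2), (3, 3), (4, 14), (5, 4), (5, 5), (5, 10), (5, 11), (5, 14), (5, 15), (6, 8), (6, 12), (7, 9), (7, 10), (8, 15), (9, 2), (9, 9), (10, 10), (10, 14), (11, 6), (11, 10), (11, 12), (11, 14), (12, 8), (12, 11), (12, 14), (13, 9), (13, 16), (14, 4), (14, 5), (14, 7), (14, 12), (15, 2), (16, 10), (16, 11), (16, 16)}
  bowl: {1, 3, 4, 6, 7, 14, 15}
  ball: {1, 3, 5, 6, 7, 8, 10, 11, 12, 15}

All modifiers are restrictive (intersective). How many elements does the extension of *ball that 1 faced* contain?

⟦that 1 faced⟧ = {x : ⟨1, x⟩ ∈ ⟦faced⟧} = {2, 4, 5, 7, 8, 11, 12, 13, 16}
⟦ball⟧ = {1, 3, 5, 6, 7, 8, 10, 11, 12, 15}
… ∩ ⟦that 1 faced⟧ = {1, 3, 5, 6, 7, 8, 10, 11, 12, 15} ∩ {2, 4, 5, 7, 8, 11, 12, 13, 16} = {5, 7, 8, 11, 12}
⟦ball that 1 faced⟧ = {5, 7, 8, 11, 12}, so the cardinality is 5.

5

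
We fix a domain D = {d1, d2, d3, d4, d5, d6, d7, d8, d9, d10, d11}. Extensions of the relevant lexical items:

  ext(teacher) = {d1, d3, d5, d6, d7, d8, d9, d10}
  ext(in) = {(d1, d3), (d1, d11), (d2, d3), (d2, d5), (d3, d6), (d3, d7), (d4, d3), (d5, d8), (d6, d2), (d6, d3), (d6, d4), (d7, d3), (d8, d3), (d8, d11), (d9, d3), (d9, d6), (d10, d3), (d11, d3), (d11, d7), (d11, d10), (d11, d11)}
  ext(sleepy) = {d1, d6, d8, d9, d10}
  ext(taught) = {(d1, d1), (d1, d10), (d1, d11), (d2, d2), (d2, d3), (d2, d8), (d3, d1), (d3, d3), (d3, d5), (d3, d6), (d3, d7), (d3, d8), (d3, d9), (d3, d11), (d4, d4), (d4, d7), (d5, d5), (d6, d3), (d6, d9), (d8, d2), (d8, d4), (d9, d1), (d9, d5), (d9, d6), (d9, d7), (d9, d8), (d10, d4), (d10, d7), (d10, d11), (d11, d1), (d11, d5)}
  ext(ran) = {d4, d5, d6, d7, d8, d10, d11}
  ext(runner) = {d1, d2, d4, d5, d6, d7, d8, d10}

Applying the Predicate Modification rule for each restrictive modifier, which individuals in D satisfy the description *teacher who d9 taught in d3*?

{d1, d6, d7, d8}

⟦who d9 taught⟧ = {x : ⟨d9, x⟩ ∈ ⟦taught⟧} = {d1, d5, d6, d7, d8}
⟦in d3⟧ = {x : ⟨x, d3⟩ ∈ ⟦in⟧} = {d1, d2, d4, d6, d7, d8, d9, d10, d11}
⟦teacher⟧ = {d1, d3, d5, d6, d7, d8, d9, d10}
… ∩ ⟦who d9 taught⟧ = {d1, d3, d5, d6, d7, d8, d9, d10} ∩ {d1, d5, d6, d7, d8} = {d1, d5, d6, d7, d8}
… ∩ ⟦in d3⟧ = {d1, d5, d6, d7, d8} ∩ {d1, d2, d4, d6, d7, d8, d9, d10, d11} = {d1, d6, d7, d8}
So ⟦teacher who d9 taught in d3⟧ = {d1, d6, d7, d8}.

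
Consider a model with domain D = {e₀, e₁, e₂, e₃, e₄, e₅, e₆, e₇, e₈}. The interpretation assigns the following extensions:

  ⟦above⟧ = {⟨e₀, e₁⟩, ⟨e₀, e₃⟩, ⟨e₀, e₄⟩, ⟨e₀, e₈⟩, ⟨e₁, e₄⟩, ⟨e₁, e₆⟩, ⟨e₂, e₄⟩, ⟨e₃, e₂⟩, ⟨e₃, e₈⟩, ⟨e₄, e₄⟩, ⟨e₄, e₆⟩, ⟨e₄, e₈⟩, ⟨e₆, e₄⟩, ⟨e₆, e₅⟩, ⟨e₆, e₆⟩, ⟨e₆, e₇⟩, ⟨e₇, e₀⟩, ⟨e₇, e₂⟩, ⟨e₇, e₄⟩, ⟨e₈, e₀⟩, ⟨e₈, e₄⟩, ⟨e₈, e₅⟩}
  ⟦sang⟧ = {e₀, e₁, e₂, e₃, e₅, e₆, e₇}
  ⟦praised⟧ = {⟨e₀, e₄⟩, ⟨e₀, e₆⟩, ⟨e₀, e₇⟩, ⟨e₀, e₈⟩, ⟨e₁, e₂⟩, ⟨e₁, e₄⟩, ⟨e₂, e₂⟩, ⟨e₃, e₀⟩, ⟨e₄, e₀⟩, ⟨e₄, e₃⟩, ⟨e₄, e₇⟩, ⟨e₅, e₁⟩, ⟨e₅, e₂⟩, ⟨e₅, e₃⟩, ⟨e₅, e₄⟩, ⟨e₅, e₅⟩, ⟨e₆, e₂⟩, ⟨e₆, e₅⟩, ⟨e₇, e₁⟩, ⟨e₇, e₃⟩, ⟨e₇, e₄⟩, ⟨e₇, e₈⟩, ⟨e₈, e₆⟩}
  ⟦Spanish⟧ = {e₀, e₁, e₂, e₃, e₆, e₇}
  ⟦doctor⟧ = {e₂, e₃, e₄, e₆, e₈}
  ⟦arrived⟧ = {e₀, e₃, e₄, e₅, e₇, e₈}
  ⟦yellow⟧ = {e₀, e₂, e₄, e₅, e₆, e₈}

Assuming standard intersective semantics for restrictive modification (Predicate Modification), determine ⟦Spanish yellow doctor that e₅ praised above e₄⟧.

⟦that e₅ praised⟧ = {x : ⟨e₅, x⟩ ∈ ⟦praised⟧} = {e₁, e₂, e₃, e₄, e₅}
⟦above e₄⟧ = {x : ⟨x, e₄⟩ ∈ ⟦above⟧} = {e₀, e₁, e₂, e₄, e₆, e₇, e₈}
⟦doctor⟧ = {e₂, e₃, e₄, e₆, e₈}
… ∩ ⟦that e₅ praised⟧ = {e₂, e₃, e₄, e₆, e₈} ∩ {e₁, e₂, e₃, e₄, e₅} = {e₂, e₃, e₄}
… ∩ ⟦above e₄⟧ = {e₂, e₃, e₄} ∩ {e₀, e₁, e₂, e₄, e₆, e₇, e₈} = {e₂, e₄}
… ∩ ⟦Spanish⟧ = {e₂, e₄} ∩ {e₀, e₁, e₂, e₃, e₆, e₇} = {e₂}
… ∩ ⟦yellow⟧ = {e₂} ∩ {e₀, e₂, e₄, e₅, e₆, e₈} = {e₂}
So ⟦Spanish yellow doctor that e₅ praised above e₄⟧ = {e₂}.

{e₂}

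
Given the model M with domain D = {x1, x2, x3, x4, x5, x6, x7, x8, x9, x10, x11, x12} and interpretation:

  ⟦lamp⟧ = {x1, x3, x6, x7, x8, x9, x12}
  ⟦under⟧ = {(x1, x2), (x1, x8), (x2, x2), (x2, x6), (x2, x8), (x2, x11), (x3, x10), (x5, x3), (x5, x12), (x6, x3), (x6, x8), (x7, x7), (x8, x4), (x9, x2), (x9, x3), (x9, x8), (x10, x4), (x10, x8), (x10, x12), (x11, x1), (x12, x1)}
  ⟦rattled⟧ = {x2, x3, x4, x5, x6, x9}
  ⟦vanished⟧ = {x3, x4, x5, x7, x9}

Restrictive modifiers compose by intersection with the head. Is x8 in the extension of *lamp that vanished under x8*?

⟦that vanished⟧ = ⟦vanished⟧ = {x3, x4, x5, x7, x9}
⟦under x8⟧ = {x : ⟨x, x8⟩ ∈ ⟦under⟧} = {x1, x2, x6, x9, x10}
⟦lamp⟧ = {x1, x3, x6, x7, x8, x9, x12}
… ∩ ⟦that vanished⟧ = {x1, x3, x6, x7, x8, x9, x12} ∩ {x3, x4, x5, x7, x9} = {x3, x7, x9}
… ∩ ⟦under x8⟧ = {x3, x7, x9} ∩ {x1, x2, x6, x9, x10} = {x9}
⟦lamp that vanished under x8⟧ = {x9}; x8 ∉ this set.

no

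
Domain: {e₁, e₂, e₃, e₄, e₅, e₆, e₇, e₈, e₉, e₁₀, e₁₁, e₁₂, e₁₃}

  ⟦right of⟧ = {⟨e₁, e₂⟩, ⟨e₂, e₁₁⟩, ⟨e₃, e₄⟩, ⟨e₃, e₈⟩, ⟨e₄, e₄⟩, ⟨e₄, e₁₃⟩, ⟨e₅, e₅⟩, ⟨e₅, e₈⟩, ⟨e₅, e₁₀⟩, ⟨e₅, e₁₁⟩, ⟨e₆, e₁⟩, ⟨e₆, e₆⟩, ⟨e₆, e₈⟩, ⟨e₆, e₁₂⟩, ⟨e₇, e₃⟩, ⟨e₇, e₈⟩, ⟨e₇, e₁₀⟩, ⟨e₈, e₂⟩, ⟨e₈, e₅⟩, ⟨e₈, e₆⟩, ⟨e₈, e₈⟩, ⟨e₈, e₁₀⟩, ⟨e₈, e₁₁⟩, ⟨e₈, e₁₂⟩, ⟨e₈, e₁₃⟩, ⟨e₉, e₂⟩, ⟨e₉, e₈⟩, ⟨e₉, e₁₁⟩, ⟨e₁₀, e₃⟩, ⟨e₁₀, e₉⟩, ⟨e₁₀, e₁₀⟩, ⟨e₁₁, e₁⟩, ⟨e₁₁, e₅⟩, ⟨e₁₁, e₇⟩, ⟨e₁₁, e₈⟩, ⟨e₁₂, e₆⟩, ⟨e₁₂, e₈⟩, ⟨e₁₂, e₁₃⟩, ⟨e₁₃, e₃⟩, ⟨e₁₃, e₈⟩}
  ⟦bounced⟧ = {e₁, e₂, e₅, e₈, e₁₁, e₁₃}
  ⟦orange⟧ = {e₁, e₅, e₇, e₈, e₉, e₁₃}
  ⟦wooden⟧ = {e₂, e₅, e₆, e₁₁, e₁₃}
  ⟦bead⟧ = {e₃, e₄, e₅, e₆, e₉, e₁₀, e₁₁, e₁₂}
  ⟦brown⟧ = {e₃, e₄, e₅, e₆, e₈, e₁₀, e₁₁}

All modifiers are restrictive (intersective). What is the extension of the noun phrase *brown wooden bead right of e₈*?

⟦right of e₈⟧ = {x : ⟨x, e₈⟩ ∈ ⟦right of⟧} = {e₃, e₅, e₆, e₇, e₈, e₉, e₁₁, e₁₂, e₁₃}
⟦bead⟧ = {e₃, e₄, e₅, e₆, e₉, e₁₀, e₁₁, e₁₂}
… ∩ ⟦right of e₈⟧ = {e₃, e₄, e₅, e₆, e₉, e₁₀, e₁₁, e₁₂} ∩ {e₃, e₅, e₆, e₇, e₈, e₉, e₁₁, e₁₂, e₁₃} = {e₃, e₅, e₆, e₉, e₁₁, e₁₂}
… ∩ ⟦brown⟧ = {e₃, e₅, e₆, e₉, e₁₁, e₁₂} ∩ {e₃, e₄, e₅, e₆, e₈, e₁₀, e₁₁} = {e₃, e₅, e₆, e₁₁}
… ∩ ⟦wooden⟧ = {e₃, e₅, e₆, e₁₁} ∩ {e₂, e₅, e₆, e₁₁, e₁₃} = {e₅, e₆, e₁₁}
So ⟦brown wooden bead right of e₈⟧ = {e₅, e₆, e₁₁}.

{e₅, e₆, e₁₁}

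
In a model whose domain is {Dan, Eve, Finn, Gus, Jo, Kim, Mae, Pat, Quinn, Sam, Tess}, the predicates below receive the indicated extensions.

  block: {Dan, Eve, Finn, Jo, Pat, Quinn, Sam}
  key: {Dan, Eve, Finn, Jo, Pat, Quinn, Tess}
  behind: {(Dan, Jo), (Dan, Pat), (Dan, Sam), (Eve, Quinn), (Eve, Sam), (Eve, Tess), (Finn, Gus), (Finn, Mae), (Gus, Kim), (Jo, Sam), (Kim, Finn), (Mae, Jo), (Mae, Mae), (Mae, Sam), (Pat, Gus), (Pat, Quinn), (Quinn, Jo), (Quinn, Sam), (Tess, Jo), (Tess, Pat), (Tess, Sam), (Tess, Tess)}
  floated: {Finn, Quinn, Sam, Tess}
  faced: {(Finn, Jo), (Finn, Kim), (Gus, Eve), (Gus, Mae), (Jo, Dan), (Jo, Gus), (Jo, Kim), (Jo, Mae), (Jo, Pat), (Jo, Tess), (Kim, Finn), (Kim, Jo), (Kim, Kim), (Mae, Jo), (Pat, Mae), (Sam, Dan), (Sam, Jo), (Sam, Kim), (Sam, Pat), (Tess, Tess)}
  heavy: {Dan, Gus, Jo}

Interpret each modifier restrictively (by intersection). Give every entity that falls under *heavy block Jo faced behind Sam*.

⟦Jo faced⟧ = {x : ⟨Jo, x⟩ ∈ ⟦faced⟧} = {Dan, Gus, Kim, Mae, Pat, Tess}
⟦behind Sam⟧ = {x : ⟨x, Sam⟩ ∈ ⟦behind⟧} = {Dan, Eve, Jo, Mae, Quinn, Tess}
⟦block⟧ = {Dan, Eve, Finn, Jo, Pat, Quinn, Sam}
… ∩ ⟦Jo faced⟧ = {Dan, Eve, Finn, Jo, Pat, Quinn, Sam} ∩ {Dan, Gus, Kim, Mae, Pat, Tess} = {Dan, Pat}
… ∩ ⟦behind Sam⟧ = {Dan, Pat} ∩ {Dan, Eve, Jo, Mae, Quinn, Tess} = {Dan}
… ∩ ⟦heavy⟧ = {Dan} ∩ {Dan, Gus, Jo} = {Dan}
So ⟦heavy block Jo faced behind Sam⟧ = {Dan}.

{Dan}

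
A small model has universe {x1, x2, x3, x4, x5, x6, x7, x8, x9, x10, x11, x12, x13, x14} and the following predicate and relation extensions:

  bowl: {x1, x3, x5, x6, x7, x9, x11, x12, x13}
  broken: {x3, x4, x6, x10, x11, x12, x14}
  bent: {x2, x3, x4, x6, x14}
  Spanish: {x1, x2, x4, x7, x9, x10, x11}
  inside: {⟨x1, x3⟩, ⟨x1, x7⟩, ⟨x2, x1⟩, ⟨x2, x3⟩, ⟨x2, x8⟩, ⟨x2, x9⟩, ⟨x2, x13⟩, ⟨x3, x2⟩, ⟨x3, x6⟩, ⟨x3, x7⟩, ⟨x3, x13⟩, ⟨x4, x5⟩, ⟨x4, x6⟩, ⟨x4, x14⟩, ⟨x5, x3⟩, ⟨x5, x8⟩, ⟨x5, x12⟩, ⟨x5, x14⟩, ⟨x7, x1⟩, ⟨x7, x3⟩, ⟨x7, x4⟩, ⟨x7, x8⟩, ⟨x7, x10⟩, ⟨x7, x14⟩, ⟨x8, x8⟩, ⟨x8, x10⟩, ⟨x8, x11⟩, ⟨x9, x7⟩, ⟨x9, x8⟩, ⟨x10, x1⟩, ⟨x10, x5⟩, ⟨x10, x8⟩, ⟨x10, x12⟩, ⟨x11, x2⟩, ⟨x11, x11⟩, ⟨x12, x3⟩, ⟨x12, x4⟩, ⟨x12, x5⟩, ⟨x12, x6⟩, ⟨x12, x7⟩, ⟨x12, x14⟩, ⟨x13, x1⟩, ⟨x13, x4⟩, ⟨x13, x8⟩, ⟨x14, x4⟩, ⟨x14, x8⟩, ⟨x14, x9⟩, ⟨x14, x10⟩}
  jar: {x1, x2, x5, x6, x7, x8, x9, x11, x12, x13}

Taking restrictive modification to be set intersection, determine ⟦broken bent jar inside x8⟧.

{}

⟦inside x8⟧ = {x : ⟨x, x8⟩ ∈ ⟦inside⟧} = {x2, x5, x7, x8, x9, x10, x13, x14}
⟦jar⟧ = {x1, x2, x5, x6, x7, x8, x9, x11, x12, x13}
… ∩ ⟦inside x8⟧ = {x1, x2, x5, x6, x7, x8, x9, x11, x12, x13} ∩ {x2, x5, x7, x8, x9, x10, x13, x14} = {x2, x5, x7, x8, x9, x13}
… ∩ ⟦broken⟧ = {x2, x5, x7, x8, x9, x13} ∩ {x3, x4, x6, x10, x11, x12, x14} = ∅
… ∩ ⟦bent⟧ = ∅ ∩ {x2, x3, x4, x6, x14} = ∅
So ⟦broken bent jar inside x8⟧ = {}.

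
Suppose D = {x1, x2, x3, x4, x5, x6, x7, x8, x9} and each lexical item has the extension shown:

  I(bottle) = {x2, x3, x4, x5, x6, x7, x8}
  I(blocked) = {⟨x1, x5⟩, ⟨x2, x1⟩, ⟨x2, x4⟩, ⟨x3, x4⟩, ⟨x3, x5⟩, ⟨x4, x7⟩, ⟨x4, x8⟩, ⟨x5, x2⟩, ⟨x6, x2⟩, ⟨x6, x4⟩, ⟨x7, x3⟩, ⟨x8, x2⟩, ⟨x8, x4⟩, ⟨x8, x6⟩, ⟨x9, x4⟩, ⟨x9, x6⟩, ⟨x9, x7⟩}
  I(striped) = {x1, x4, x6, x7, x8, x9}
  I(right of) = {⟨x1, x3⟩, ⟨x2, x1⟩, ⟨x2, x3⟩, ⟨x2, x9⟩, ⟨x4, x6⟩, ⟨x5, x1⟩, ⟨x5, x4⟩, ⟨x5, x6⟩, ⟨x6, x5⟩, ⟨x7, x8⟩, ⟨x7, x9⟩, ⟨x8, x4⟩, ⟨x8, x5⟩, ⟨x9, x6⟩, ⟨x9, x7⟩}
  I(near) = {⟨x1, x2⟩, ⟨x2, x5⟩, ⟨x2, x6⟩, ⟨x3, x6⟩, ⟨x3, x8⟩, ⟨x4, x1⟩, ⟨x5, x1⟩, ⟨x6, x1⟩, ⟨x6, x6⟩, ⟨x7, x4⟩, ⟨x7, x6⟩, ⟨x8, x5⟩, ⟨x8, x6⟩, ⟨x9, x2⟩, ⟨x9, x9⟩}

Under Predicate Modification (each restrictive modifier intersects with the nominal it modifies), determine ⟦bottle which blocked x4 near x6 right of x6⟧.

{ }

⟦which blocked x4⟧ = {x : ⟨x, x4⟩ ∈ ⟦blocked⟧} = {x2, x3, x6, x8, x9}
⟦near x6⟧ = {x : ⟨x, x6⟩ ∈ ⟦near⟧} = {x2, x3, x6, x7, x8}
⟦right of x6⟧ = {x : ⟨x, x6⟩ ∈ ⟦right of⟧} = {x4, x5, x9}
⟦bottle⟧ = {x2, x3, x4, x5, x6, x7, x8}
… ∩ ⟦which blocked x4⟧ = {x2, x3, x4, x5, x6, x7, x8} ∩ {x2, x3, x6, x8, x9} = {x2, x3, x6, x8}
… ∩ ⟦near x6⟧ = {x2, x3, x6, x8} ∩ {x2, x3, x6, x7, x8} = {x2, x3, x6, x8}
… ∩ ⟦right of x6⟧ = {x2, x3, x6, x8} ∩ {x4, x5, x9} = ∅
So ⟦bottle which blocked x4 near x6 right of x6⟧ = { }.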